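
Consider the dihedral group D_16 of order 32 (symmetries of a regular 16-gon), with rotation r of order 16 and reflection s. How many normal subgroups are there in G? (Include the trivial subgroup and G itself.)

G has 36 subgroups. Checking conjugation-invariance by order — order 1: 1/1 normal; order 2: 1/17 normal; order 4: 1/9 normal; order 8: 1/5 normal; order 16: 3/3 normal; order 32: 1/1 normal.
Total normal subgroups: 8.

8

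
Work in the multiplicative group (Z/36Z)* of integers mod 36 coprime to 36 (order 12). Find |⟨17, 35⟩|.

4

|⟨17⟩| = 2 and |⟨35⟩| = 2, so |H| is a multiple of lcm(2, 2) = 2 and divides |G| = 12.
Closing under the operation: H = {1, 17, 19, 35}, so |H| = 4.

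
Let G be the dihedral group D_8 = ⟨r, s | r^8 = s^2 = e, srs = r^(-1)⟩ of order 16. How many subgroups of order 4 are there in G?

|G| = 16 and 4 | 16, so subgroups of order 4 are possible by Lagrange.
The subgroups of order 4 are: {e, r^2, r^4, r^6}; {e, r^4, r^2s, r^6s}; {e, r^4, r^3s, r^7s}; {e, r^4, s, r^4s}; … (5 in all).
So G has 5 subgroups of order 4.

5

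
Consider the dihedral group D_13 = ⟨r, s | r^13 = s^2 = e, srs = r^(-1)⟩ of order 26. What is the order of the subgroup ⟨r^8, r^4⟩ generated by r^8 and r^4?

13

|⟨r^8⟩| = 13 and |⟨r^4⟩| = 13, so |H| is a multiple of lcm(13, 13) = 13 and divides |G| = 26.
Closing under the operation: H = {e, r, r^2, r^3, r^4, r^5, r^6, r^7, r^8, r^9, r^10, r^11, r^12}, so |H| = 13.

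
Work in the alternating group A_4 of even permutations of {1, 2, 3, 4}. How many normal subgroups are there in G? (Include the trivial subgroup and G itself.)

3

G has 10 subgroups. Checking conjugation-invariance by order — order 1: 1/1 normal; order 2: 0/3 normal; order 3: 0/4 normal; order 4: 1/1 normal; order 12: 1/1 normal.
Total normal subgroups: 3.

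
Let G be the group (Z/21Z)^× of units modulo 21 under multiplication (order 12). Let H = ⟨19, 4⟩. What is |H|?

|⟨19⟩| = 6 and |⟨4⟩| = 3, so |H| is a multiple of lcm(6, 3) = 6 and divides |G| = 12.
Closing under the operation: H = {1, 4, 10, 13, 16, 19}, so |H| = 6.

6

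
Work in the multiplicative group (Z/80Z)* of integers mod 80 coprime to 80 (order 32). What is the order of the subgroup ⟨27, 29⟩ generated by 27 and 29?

|⟨27⟩| = 4 and |⟨29⟩| = 4, so |H| is a multiple of lcm(4, 4) = 4 and divides |G| = 32.
Closing under the operation: H = {1, 3, 7, 9, 21, 23, 27, 29, 41, 43, 47, 49, 61, 63, 67, 69}, so |H| = 16.

16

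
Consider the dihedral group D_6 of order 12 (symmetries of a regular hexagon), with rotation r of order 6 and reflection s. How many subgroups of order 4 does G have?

|G| = 12 and 4 | 12, so subgroups of order 4 are possible by Lagrange.
The subgroups of order 4 are: {e, r^3, r^2s, r^5s}; {e, r^3, s, r^3s}; {e, r^3, rs, r^4s}.
So G has 3 subgroups of order 4.

3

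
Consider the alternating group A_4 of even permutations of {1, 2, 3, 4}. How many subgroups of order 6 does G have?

|G| = 12 and 6 | 12, so subgroups of order 6 are possible by Lagrange.
Checking all subgroups of G, none has order 6.
So G has 0 subgroups of order 6.

0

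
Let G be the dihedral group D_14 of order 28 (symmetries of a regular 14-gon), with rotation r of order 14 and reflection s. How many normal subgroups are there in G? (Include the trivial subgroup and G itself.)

7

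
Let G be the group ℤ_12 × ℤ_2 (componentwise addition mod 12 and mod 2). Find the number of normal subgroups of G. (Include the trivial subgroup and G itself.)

G is abelian, so every subgroup is normal.
G has 16 subgroups in total, hence 16 normal subgroups.

16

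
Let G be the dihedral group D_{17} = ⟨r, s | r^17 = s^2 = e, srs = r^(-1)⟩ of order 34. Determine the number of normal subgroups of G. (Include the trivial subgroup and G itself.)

G has 20 subgroups. Checking conjugation-invariance by order — order 1: 1/1 normal; order 2: 0/17 normal; order 17: 1/1 normal; order 34: 1/1 normal.
Total normal subgroups: 3.

3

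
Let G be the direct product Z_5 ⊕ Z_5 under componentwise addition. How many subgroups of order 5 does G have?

6

|G| = 25 and 5 | 25, so subgroups of order 5 are possible by Lagrange.
The subgroups of order 5 are: {(0,0), (0,1), (0,2), (0,3), (0,4)}; {(0,0), (1,0), (2,0), (3,0), (4,0)}; {(0,0), (1,1), (2,2), (3,3), (4,4)}; {(0,0), (1,2), (2,4), (3,1), (4,3)}; … (6 in all).
So G has 6 subgroups of order 5.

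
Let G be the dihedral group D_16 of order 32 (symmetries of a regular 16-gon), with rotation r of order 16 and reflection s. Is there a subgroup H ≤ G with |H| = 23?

23 does not divide |G| = 32, so by Lagrange no subgroup of order 23 exists.

No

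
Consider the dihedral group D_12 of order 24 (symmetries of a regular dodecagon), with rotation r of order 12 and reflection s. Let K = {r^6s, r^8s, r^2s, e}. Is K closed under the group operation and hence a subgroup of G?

No

Closure fails: r^2s · r^8s = r^6 ∉ K. So K is not a subgroup.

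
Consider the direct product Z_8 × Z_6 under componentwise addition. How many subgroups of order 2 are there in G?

|G| = 48 and 2 | 48, so subgroups of order 2 are possible by Lagrange.
The subgroups of order 2 are: {(0,0), (0,3)}; {(0,0), (4,0)}; {(0,0), (4,3)}.
So G has 3 subgroups of order 2.

3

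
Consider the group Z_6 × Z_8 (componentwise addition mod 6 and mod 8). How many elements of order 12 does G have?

8

An element (a,b) has order lcm(ord(a), ord(b)); count pairs with lcm equal to 12.
Enumerating gives 8 such elements.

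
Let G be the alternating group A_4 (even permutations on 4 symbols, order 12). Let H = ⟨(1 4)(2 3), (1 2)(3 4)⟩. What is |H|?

|⟨(1 4)(2 3)⟩| = 2 and |⟨(1 2)(3 4)⟩| = 2, so |H| is a multiple of lcm(2, 2) = 2 and divides |G| = 12.
Closing under the operation: H = {e, (1 2)(3 4), (1 3)(2 4), (1 4)(2 3)}, so |H| = 4.

4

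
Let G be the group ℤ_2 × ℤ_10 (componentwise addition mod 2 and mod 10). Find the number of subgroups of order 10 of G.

|G| = 20 and 10 | 20, so subgroups of order 10 are possible by Lagrange.
The subgroups of order 10 are: {(0,0), (0,1), (0,2), (0,3), (0,4), (0,5), (0,6), (0,7), (0,8), (0,9)}; {(0,0), (0,2), (0,4), (0,6), (0,8), (1,0), (1,2), (1,4), (1,6), (1,8)}; {(0,0), (0,2), (0,4), (0,6), (0,8), (1,1), (1,3), (1,5), (1,7), (1,9)}.
So G has 3 subgroups of order 10.

3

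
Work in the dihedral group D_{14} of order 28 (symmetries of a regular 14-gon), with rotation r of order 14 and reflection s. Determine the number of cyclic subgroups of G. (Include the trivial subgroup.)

18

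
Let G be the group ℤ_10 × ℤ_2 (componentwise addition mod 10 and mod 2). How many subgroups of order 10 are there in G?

|G| = 20 and 10 | 20, so subgroups of order 10 are possible by Lagrange.
The subgroups of order 10 are: {(0,0), (0,1), (2,0), (2,1), (4,0), (4,1), (6,0), (6,1), (8,0), (8,1)}; {(0,0), (1,0), (2,0), (3,0), (4,0), (5,0), (6,0), (7,0), (8,0), (9,0)}; {(0,0), (1,1), (2,0), (3,1), (4,0), (5,1), (6,0), (7,1), (8,0), (9,1)}.
So G has 3 subgroups of order 10.

3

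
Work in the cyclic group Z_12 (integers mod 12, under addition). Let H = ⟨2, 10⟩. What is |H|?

|⟨2⟩| = 6 and |⟨10⟩| = 6, so |H| is a multiple of lcm(6, 6) = 6 and divides |G| = 12.
Closing under the operation: H = {0, 2, 4, 6, 8, 10}, so |H| = 6.

6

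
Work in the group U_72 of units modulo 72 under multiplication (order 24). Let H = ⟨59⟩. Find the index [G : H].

4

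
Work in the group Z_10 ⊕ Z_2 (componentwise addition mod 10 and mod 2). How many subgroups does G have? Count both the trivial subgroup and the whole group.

10

|G| = 20, so by Lagrange every subgroup order divides 20. Divisors: 1, 2, 4, 5, 10, 20.
Subgroups by order — order 1: 1; order 2: 3; order 4: 1; order 5: 1; order 10: 3; order 20: 1.
Total: 1 + 3 + 1 + 1 + 3 + 1 = 10.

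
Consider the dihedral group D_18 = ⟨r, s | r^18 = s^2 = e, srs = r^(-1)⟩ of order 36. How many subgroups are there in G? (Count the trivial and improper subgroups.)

45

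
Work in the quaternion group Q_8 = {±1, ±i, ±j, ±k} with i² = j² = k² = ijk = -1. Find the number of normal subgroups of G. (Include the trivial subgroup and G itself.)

G has 6 subgroups. Checking conjugation-invariance by order — order 1: 1/1 normal; order 2: 1/1 normal; order 4: 3/3 normal; order 8: 1/1 normal.
Total normal subgroups: 6.

6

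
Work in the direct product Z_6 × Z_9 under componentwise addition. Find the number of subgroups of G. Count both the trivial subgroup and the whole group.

20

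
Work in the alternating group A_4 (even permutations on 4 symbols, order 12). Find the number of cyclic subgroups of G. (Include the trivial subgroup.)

8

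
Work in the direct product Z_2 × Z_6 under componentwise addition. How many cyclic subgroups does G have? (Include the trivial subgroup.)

8

Each element a generates a cyclic subgroup ⟨a⟩; distinct elements may generate the same one (a cyclic group of order d has φ(d) generators).
Cyclic subgroups by order — order 1: 1; order 2: 3; order 3: 1; order 6: 3.
Total: 8.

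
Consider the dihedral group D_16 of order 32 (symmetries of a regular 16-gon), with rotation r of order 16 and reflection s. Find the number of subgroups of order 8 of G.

5

|G| = 32 and 8 | 32, so subgroups of order 8 are possible by Lagrange.
The subgroups of order 8 are: {e, r^2, r^4, r^6, r^8, r^10, r^12, r^14}; {e, r^4, r^8, r^12, r^2s, r^6s, r^10s, r^14s}; {e, r^4, r^8, r^12, r^3s, r^7s, r^11s, r^15s}; {e, r^4, r^8, r^12, s, r^4s, r^8s, r^12s}; … (5 in all).
So G has 5 subgroups of order 8.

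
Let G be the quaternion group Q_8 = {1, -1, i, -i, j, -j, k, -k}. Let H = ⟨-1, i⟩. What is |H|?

|⟨-1⟩| = 2 and |⟨i⟩| = 4, so |H| is a multiple of lcm(2, 4) = 4 and divides |G| = 8.
Closing under the operation: H = {1, -1, i, -i}, so |H| = 4.

4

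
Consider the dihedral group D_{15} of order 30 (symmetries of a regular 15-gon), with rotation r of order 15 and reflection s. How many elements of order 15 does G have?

The elements of order 15 are: r, r^2, r^4, r^7, r^8, r^11, r^13, r^14.
That's 8.

8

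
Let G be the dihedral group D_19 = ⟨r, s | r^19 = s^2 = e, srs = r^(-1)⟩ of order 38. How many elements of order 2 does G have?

19

Enumerating element orders in G gives 19 elements of order 2.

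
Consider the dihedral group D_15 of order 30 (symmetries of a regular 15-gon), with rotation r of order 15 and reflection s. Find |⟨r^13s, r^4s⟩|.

10

|⟨r^13s⟩| = 2 and |⟨r^4s⟩| = 2, so |H| is a multiple of lcm(2, 2) = 2 and divides |G| = 30.
Closing under the operation: H = {e, r^3, r^6, r^9, r^12, rs, r^4s, r^7s, r^10s, r^13s}, so |H| = 10.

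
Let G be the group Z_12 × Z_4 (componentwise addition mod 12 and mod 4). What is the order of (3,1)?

The order of (3,1) in Z_12 × Z_4 is lcm(ord(3) in Z_12, ord(1) in Z_4).
ord(3) = 4 and ord(1) = 4, so |⟨(3,1)⟩| = lcm(4, 4) = 4.

4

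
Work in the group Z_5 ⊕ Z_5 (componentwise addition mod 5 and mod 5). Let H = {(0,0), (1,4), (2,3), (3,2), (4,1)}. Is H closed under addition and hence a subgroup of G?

|H| = 5 divides |G| = 25, consistent with Lagrange.
H contains the identity, every element's inverse is in H, and H is closed under +: it is a subgroup.
In fact H = ⟨(2,3)⟩.

Yes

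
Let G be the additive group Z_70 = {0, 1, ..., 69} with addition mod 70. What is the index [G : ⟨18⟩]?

2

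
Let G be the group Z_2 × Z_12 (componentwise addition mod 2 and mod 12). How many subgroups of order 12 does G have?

3

|G| = 24 and 12 | 24, so subgroups of order 12 are possible by Lagrange.
The subgroups of order 12 are: {(0,0), (0,1), (0,2), (0,3), (0,4), (0,5), (0,6), (0,7), (0,8), (0,9), (0,10), (0,11)}; {(0,0), (0,2), (0,4), (0,6), (0,8), (0,10), (1,0), (1,2), (1,4), (1,6), (1,8), (1,10)}; {(0,0), (0,2), (0,4), (0,6), (0,8), (0,10), (1,1), (1,3), (1,5), (1,7), (1,9), (1,11)}.
So G has 3 subgroups of order 12.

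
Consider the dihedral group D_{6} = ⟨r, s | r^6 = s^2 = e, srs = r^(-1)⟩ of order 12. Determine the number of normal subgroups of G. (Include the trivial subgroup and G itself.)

7

G has 16 subgroups. Checking conjugation-invariance by order — order 1: 1/1 normal; order 2: 1/7 normal; order 3: 1/1 normal; order 4: 0/3 normal; order 6: 3/3 normal; order 12: 1/1 normal.
Total normal subgroups: 7.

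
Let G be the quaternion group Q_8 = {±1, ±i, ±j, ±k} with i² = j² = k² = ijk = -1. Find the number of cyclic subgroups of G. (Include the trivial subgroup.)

5

A cyclic subgroup of order d is generated by each of its φ(d) elements of order d, so the cyclic subgroups of order d number (#elements of order d)/φ(d).
Cyclic subgroups by order — order 1: 1; order 2: 1; order 4: 3.
Total: 5.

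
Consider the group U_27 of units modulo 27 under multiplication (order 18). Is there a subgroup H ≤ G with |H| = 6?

Yes

6 | 18. A subgroup of order 6 is {1, 8, 10, 17, 19, 26}.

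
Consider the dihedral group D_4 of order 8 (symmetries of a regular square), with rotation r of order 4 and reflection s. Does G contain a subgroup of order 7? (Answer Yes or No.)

7 does not divide |G| = 8, so by Lagrange no subgroup of order 7 exists.

No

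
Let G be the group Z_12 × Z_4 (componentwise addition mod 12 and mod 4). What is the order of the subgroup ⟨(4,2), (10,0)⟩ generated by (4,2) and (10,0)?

12

|⟨(4,2)⟩| = 6 and |⟨(10,0)⟩| = 6, so |H| is a multiple of lcm(6, 6) = 6 and divides |G| = 48.
Closing under the operation: H = {(0,0), (0,2), (2,0), (2,2), (4,0), (4,2), (6,0), (6,2), (8,0), (8,2), (10,0), (10,2)}, so |H| = 12.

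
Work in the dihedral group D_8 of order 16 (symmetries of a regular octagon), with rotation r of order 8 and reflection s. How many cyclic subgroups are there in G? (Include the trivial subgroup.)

12

A cyclic subgroup of order d is generated by each of its φ(d) elements of order d, so the cyclic subgroups of order d number (#elements of order d)/φ(d).
Cyclic subgroups by order — order 1: 1; order 2: 9; order 4: 1; order 8: 1.
Total: 12.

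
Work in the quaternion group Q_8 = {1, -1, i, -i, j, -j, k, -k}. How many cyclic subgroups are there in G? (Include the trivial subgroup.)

5

Group the elements of G by the cyclic subgroup they generate; each cyclic subgroup of order d accounts for φ(d) elements.
Cyclic subgroups by order — order 1: 1; order 2: 1; order 4: 3.
Total: 5.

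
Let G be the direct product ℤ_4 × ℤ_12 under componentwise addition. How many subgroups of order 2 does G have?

3

|G| = 48 and 2 | 48, so subgroups of order 2 are possible by Lagrange.
The subgroups of order 2 are: {(0,0), (0,6)}; {(0,0), (2,0)}; {(0,0), (2,6)}.
So G has 3 subgroups of order 2.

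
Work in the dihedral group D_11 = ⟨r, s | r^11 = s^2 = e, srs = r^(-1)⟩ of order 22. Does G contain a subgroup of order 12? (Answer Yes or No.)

No

12 does not divide |G| = 22, so by Lagrange no subgroup of order 12 exists.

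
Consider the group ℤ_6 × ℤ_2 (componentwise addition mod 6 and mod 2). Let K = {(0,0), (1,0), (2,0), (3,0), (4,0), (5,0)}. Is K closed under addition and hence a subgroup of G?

Yes

|K| = 6 divides |G| = 12, consistent with Lagrange.
K contains the identity, every element's inverse is in K, and K is closed under +: it is a subgroup.
In fact K = ⟨(5,0)⟩.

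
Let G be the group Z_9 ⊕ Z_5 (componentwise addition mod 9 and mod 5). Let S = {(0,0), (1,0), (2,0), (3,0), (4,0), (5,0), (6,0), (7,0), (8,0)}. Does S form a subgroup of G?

Yes

|S| = 9 divides |G| = 45, consistent with Lagrange.
S contains the identity, every element's inverse is in S, and S is closed under +: it is a subgroup.
In fact S = ⟨(4,0)⟩.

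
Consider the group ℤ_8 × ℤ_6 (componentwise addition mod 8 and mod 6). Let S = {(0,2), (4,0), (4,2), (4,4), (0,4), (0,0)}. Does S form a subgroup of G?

Yes

|S| = 6 divides |G| = 48, consistent with Lagrange.
S contains the identity, every element's inverse is in S, and S is closed under +: it is a subgroup.
In fact S = ⟨(4,4)⟩.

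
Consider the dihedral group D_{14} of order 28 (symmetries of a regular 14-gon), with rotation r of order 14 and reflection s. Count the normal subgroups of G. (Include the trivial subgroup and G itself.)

7

G has 28 subgroups. Checking conjugation-invariance by order — order 1: 1/1 normal; order 2: 1/15 normal; order 4: 0/7 normal; order 7: 1/1 normal; order 14: 3/3 normal; order 28: 1/1 normal.
Total normal subgroups: 7.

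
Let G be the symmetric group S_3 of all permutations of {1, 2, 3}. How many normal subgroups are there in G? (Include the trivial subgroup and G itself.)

3

G has 6 subgroups. Checking conjugation-invariance by order — order 1: 1/1 normal; order 2: 0/3 normal; order 3: 1/1 normal; order 6: 1/1 normal.
Total normal subgroups: 3.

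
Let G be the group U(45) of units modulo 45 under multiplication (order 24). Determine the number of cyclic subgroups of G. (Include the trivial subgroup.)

Each element a generates a cyclic subgroup ⟨a⟩; distinct elements may generate the same one (a cyclic group of order d has φ(d) generators).
Cyclic subgroups by order — order 1: 1; order 2: 3; order 3: 1; order 4: 2; order 6: 3; order 12: 2.
Total: 12.

12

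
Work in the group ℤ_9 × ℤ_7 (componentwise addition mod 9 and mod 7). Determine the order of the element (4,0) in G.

9

The order of (4,0) in Z_9 × Z_7 is lcm(ord(4) in Z_9, ord(0) in Z_7).
ord(4) = 9 and ord(0) = 1, so |⟨(4,0)⟩| = lcm(9, 1) = 9.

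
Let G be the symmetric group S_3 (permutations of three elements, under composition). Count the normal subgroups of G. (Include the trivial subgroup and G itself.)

G has 6 subgroups. Checking conjugation-invariance by order — order 1: 1/1 normal; order 2: 0/3 normal; order 3: 1/1 normal; order 6: 1/1 normal.
Total normal subgroups: 3.

3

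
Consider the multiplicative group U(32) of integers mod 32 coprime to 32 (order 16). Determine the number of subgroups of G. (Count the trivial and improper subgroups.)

|G| = 16, so by Lagrange every subgroup order divides 16. Divisors: 1, 2, 4, 8, 16.
Subgroups by order — order 1: 1; order 2: 3; order 4: 3; order 8: 3; order 16: 1.
Total: 1 + 3 + 3 + 3 + 1 = 11.

11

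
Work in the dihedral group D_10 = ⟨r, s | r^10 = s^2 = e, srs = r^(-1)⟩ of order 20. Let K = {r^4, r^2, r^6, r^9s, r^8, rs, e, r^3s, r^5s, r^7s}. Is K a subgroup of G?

Yes

|K| = 10 divides |G| = 20, consistent with Lagrange.
K contains the identity, every element's inverse is in K, and K is closed under ·: it is a subgroup.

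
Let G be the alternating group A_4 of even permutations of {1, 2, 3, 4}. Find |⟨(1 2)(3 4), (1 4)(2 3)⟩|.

4

|⟨(1 2)(3 4)⟩| = 2 and |⟨(1 4)(2 3)⟩| = 2, so |H| is a multiple of lcm(2, 2) = 2 and divides |G| = 12.
Closing under the operation: H = {e, (1 2)(3 4), (1 3)(2 4), (1 4)(2 3)}, so |H| = 4.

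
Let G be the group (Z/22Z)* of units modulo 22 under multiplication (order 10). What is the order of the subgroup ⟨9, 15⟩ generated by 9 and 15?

|⟨9⟩| = 5 and |⟨15⟩| = 5, so |H| is a multiple of lcm(5, 5) = 5 and divides |G| = 10.
Closing under the operation: H = {1, 3, 5, 9, 15}, so |H| = 5.

5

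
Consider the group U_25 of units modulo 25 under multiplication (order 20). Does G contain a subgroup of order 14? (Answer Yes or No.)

14 does not divide |G| = 20, so by Lagrange no subgroup of order 14 exists.

No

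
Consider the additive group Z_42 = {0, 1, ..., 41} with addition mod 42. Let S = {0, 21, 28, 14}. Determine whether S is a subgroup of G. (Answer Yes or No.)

No

|S| = 4 does not divide |G| = 42, so by Lagrange S is not a subgroup.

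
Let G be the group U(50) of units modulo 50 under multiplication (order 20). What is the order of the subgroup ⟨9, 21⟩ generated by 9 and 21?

|⟨9⟩| = 10 and |⟨21⟩| = 5, so |H| is a multiple of lcm(10, 5) = 10 and divides |G| = 20.
Closing under the operation: H = {1, 9, 11, 19, 21, 29, 31, 39, 41, 49}, so |H| = 10.

10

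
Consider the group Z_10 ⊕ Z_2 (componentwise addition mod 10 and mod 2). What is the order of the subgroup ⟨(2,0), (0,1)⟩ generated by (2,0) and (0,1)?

10

|⟨(2,0)⟩| = 5 and |⟨(0,1)⟩| = 2, so |H| is a multiple of lcm(5, 2) = 10 and divides |G| = 20.
Closing under the operation: H = {(0,0), (0,1), (2,0), (2,1), (4,0), (4,1), (6,0), (6,1), (8,0), (8,1)}, so |H| = 10.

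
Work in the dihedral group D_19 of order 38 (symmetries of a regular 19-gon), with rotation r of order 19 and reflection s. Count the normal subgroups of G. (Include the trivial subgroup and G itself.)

3

G has 22 subgroups. Checking conjugation-invariance by order — order 1: 1/1 normal; order 2: 0/19 normal; order 19: 1/1 normal; order 38: 1/1 normal.
Total normal subgroups: 3.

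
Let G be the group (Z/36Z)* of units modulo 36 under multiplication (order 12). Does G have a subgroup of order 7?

7 does not divide |G| = 12, so by Lagrange no subgroup of order 7 exists.

No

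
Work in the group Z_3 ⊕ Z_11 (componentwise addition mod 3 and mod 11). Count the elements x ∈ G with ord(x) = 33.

20

An element (a,b) has order lcm(ord(a), ord(b)); count pairs with lcm equal to 33.
Enumerating gives 20 such elements.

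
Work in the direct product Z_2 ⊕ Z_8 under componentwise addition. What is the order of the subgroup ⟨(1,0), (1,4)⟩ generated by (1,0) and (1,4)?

|⟨(1,0)⟩| = 2 and |⟨(1,4)⟩| = 2, so |H| is a multiple of lcm(2, 2) = 2 and divides |G| = 16.
Closing under the operation: H = {(0,0), (0,4), (1,0), (1,4)}, so |H| = 4.

4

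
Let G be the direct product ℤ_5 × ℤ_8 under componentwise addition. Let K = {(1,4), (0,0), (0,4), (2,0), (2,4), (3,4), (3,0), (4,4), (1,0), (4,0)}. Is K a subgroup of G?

Yes

|K| = 10 divides |G| = 40, consistent with Lagrange.
K contains the identity, every element's inverse is in K, and K is closed under +: it is a subgroup.
In fact K = ⟨(4,4)⟩.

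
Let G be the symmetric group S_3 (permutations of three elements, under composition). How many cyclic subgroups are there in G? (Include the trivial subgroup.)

5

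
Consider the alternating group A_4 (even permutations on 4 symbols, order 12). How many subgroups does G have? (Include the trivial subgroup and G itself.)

|G| = 12, so by Lagrange every subgroup order divides 12. Divisors: 1, 2, 3, 4, 6, 12.
Subgroups by order — order 1: 1; order 2: 3; order 3: 4; order 4: 1; order 6: 0; order 12: 1.
Total: 1 + 3 + 4 + 1 + 0 + 1 = 10.

10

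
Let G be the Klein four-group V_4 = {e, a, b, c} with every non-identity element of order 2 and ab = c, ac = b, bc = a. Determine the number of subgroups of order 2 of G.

|G| = 4 and 2 | 4, so subgroups of order 2 are possible by Lagrange.
The subgroups of order 2 are: {e, a}; {e, b}; {e, c}.
So G has 3 subgroups of order 2.

3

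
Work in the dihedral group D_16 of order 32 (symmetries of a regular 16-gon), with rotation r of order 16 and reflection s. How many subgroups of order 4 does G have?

9

|G| = 32 and 4 | 32, so subgroups of order 4 are possible by Lagrange.
The subgroups of order 4 are: {e, r^8, r^2s, r^10s}; {e, r^8, r^3s, r^11s}; {e, r^4, r^8, r^12}; {e, r^8, r^4s, r^12s}; … (9 in all).
So G has 9 subgroups of order 4.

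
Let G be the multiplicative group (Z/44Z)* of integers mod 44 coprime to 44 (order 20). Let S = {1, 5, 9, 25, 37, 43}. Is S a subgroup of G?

No

|S| = 6 does not divide |G| = 20, so by Lagrange S is not a subgroup.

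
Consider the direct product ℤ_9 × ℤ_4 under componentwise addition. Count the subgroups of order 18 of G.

1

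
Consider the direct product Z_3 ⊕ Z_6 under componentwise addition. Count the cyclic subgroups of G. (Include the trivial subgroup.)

A cyclic subgroup of order d is generated by each of its φ(d) elements of order d, so the cyclic subgroups of order d number (#elements of order d)/φ(d).
Cyclic subgroups by order — order 1: 1; order 2: 1; order 3: 4; order 6: 4.
Total: 10.

10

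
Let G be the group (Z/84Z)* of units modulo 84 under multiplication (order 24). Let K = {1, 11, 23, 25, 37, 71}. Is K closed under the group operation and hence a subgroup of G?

Yes

|K| = 6 divides |G| = 24, consistent with Lagrange.
K contains the identity, every element's inverse is in K, and K is closed under ·: it is a subgroup.
In fact K = ⟨23⟩.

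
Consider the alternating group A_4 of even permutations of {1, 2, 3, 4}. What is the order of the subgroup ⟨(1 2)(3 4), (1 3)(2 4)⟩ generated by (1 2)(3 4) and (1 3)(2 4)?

4

|⟨(1 2)(3 4)⟩| = 2 and |⟨(1 3)(2 4)⟩| = 2, so |H| is a multiple of lcm(2, 2) = 2 and divides |G| = 12.
Closing under the operation: H = {e, (1 2)(3 4), (1 3)(2 4), (1 4)(2 3)}, so |H| = 4.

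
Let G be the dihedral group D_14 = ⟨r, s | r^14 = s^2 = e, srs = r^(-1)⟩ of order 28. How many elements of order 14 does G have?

The elements of order 14 are: r, r^3, r^5, r^9, r^11, r^13.
That's 6.

6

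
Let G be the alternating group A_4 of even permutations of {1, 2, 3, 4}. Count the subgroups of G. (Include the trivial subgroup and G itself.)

|G| = 12, so by Lagrange every subgroup order divides 12. Divisors: 1, 2, 3, 4, 6, 12.
Subgroups by order — order 1: 1; order 2: 3; order 3: 4; order 4: 1; order 6: 0; order 12: 1.
Total: 1 + 3 + 4 + 1 + 0 + 1 = 10.

10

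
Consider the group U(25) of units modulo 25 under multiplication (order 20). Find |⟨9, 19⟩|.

10

|⟨9⟩| = 10 and |⟨19⟩| = 10, so |H| is a multiple of lcm(10, 10) = 10 and divides |G| = 20.
Closing under the operation: H = {1, 4, 6, 9, 11, 14, 16, 19, 21, 24}, so |H| = 10.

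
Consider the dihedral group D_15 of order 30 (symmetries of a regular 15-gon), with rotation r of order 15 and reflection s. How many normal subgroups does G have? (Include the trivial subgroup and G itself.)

G has 28 subgroups. Checking conjugation-invariance by order — order 1: 1/1 normal; order 2: 0/15 normal; order 3: 1/1 normal; order 5: 1/1 normal; order 6: 0/5 normal; order 10: 0/3 normal; order 15: 1/1 normal; order 30: 1/1 normal.
Total normal subgroups: 5.

5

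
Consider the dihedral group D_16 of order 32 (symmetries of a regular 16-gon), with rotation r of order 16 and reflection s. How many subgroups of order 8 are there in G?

5

|G| = 32 and 8 | 32, so subgroups of order 8 are possible by Lagrange.
The subgroups of order 8 are: {e, r^2, r^4, r^6, r^8, r^10, r^12, r^14}; {e, r^4, r^8, r^12, r^2s, r^6s, r^10s, r^14s}; {e, r^4, r^8, r^12, r^3s, r^7s, r^11s, r^15s}; {e, r^4, r^8, r^12, s, r^4s, r^8s, r^12s}; … (5 in all).
So G has 5 subgroups of order 8.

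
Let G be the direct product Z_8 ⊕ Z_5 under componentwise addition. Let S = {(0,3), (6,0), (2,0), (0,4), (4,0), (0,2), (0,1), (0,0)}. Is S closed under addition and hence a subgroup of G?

Closure fails: (0,1) + (4,0) = (4,1) ∉ S. So S is not a subgroup.

No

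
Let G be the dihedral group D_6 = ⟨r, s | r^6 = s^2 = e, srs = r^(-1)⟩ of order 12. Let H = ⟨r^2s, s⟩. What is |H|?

|⟨r^2s⟩| = 2 and |⟨s⟩| = 2, so |H| is a multiple of lcm(2, 2) = 2 and divides |G| = 12.
Closing under the operation: H = {e, r^2, r^4, s, r^2s, r^4s}, so |H| = 6.

6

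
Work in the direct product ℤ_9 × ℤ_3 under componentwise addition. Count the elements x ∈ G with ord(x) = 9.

18

An element (a,b) has order lcm(ord(a), ord(b)); count pairs with lcm equal to 9.
Enumerating gives 18 such elements.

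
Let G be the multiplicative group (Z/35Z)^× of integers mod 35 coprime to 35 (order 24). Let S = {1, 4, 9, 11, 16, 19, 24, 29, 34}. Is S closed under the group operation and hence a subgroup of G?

|S| = 9 does not divide |G| = 24, so by Lagrange S is not a subgroup.

No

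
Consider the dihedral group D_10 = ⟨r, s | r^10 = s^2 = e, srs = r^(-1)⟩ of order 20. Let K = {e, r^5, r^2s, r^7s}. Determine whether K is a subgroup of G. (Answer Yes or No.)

Yes

|K| = 4 divides |G| = 20, consistent with Lagrange.
K contains the identity, every element's inverse is in K, and K is closed under ·: it is a subgroup.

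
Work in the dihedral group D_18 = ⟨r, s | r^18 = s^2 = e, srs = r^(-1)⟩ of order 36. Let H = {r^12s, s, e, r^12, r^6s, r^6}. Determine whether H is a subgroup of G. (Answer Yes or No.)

Yes

|H| = 6 divides |G| = 36, consistent with Lagrange.
H contains the identity, every element's inverse is in H, and H is closed under ·: it is a subgroup.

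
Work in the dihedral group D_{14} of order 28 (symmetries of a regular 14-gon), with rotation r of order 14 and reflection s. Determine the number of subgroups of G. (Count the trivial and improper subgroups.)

|G| = 28, so by Lagrange every subgroup order divides 28. Divisors: 1, 2, 4, 7, 14, 28.
Subgroups by order — order 1: 1; order 2: 15; order 4: 7; order 7: 1; order 14: 3; order 28: 1.
Total: 1 + 15 + 7 + 1 + 3 + 1 = 28.

28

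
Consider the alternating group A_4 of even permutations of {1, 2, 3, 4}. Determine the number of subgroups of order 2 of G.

3

|G| = 12 and 2 | 12, so subgroups of order 2 are possible by Lagrange.
The subgroups of order 2 are: {e, (1 2)(3 4)}; {e, (1 3)(2 4)}; {e, (1 4)(2 3)}.
So G has 3 subgroups of order 2.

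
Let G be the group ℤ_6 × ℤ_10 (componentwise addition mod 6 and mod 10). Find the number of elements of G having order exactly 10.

An element (a,b) has order lcm(ord(a), ord(b)); count pairs with lcm equal to 10.
Enumerating gives 12 such elements.

12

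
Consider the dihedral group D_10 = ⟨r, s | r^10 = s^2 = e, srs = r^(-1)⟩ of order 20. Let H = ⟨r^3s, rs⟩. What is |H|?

|⟨r^3s⟩| = 2 and |⟨rs⟩| = 2, so |H| is a multiple of lcm(2, 2) = 2 and divides |G| = 20.
Closing under the operation: H = {e, r^2, r^4, r^6, r^8, rs, r^3s, r^5s, r^7s, r^9s}, so |H| = 10.

10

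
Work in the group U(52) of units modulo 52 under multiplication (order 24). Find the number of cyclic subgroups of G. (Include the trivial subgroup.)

Each element a generates a cyclic subgroup ⟨a⟩; distinct elements may generate the same one (a cyclic group of order d has φ(d) generators).
Cyclic subgroups by order — order 1: 1; order 2: 3; order 3: 1; order 4: 2; order 6: 3; order 12: 2.
Total: 12.

12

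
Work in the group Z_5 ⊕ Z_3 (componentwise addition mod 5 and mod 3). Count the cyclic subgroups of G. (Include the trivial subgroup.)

4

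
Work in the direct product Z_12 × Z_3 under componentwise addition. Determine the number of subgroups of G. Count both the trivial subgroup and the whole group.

|G| = 36, so by Lagrange every subgroup order divides 36. Divisors: 1, 2, 3, 4, 6, 9, 12, 18, 36.
Subgroups by order — order 1: 1; order 2: 1; order 3: 4; order 4: 1; order 6: 4; order 9: 1; order 12: 4; order 18: 1; order 36: 1.
Total: 1 + 1 + 4 + 1 + 4 + 1 + 4 + 1 + 1 = 18.

18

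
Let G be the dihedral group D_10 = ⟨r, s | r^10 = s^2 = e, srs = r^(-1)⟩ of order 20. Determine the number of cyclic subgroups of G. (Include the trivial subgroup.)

14

Group the elements of G by the cyclic subgroup they generate; each cyclic subgroup of order d accounts for φ(d) elements.
Cyclic subgroups by order — order 1: 1; order 2: 11; order 5: 1; order 10: 1.
Total: 14.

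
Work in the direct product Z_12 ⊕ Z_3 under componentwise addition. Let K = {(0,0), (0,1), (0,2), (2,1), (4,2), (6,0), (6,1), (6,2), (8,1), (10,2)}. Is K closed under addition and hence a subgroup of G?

No

|K| = 10 does not divide |G| = 36, so by Lagrange K is not a subgroup.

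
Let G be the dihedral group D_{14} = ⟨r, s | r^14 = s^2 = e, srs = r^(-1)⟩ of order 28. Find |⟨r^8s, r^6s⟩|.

14

|⟨r^8s⟩| = 2 and |⟨r^6s⟩| = 2, so |H| is a multiple of lcm(2, 2) = 2 and divides |G| = 28.
Closing under the operation: H = {e, r^2, r^4, r^6, r^8, r^10, r^12, s, r^2s, r^4s, r^6s, r^8s, r^10s, r^12s}, so |H| = 14.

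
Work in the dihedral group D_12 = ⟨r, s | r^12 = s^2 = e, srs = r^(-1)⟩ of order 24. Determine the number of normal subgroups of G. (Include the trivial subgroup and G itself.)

9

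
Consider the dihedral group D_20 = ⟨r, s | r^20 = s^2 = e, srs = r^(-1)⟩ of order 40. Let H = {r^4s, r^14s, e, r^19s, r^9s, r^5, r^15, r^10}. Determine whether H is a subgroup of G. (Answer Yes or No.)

|H| = 8 divides |G| = 40, consistent with Lagrange.
H contains the identity, every element's inverse is in H, and H is closed under ·: it is a subgroup.

Yes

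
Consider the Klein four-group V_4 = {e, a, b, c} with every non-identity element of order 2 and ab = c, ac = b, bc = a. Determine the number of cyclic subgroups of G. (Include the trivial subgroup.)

4

Each element a generates a cyclic subgroup ⟨a⟩; distinct elements may generate the same one (a cyclic group of order d has φ(d) generators).
Cyclic subgroups by order — order 1: 1; order 2: 3.
Total: 4.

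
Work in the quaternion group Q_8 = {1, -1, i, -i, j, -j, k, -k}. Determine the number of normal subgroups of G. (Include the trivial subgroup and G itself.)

6

G has 6 subgroups. Checking conjugation-invariance by order — order 1: 1/1 normal; order 2: 1/1 normal; order 4: 3/3 normal; order 8: 1/1 normal.
Total normal subgroups: 6.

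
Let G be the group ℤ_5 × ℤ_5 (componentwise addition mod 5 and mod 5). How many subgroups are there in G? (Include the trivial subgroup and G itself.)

|G| = 25, so by Lagrange every subgroup order divides 25. Divisors: 1, 5, 25.
Subgroups by order — order 1: 1; order 5: 6; order 25: 1.
Total: 1 + 6 + 1 = 8.

8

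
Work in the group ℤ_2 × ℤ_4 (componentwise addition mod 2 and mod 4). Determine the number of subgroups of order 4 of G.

3

|G| = 8 and 4 | 8, so subgroups of order 4 are possible by Lagrange.
The subgroups of order 4 are: {(0,0), (0,1), (0,2), (0,3)}; {(0,0), (0,2), (1,0), (1,2)}; {(0,0), (0,2), (1,1), (1,3)}.
So G has 3 subgroups of order 4.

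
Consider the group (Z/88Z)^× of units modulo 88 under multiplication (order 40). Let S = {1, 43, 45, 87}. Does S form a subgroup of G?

|S| = 4 divides |G| = 40, consistent with Lagrange.
S contains the identity, every element's inverse is in S, and S is closed under ·: it is a subgroup.

Yes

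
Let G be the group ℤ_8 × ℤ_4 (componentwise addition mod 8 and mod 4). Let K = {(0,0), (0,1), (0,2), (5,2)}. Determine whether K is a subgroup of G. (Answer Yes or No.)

(0,1) ∈ K but its inverse (0,3) ∉ K, so K is not a subgroup.

No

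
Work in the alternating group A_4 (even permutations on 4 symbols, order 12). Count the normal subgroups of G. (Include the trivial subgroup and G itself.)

3

G has 10 subgroups. Checking conjugation-invariance by order — order 1: 1/1 normal; order 2: 0/3 normal; order 3: 0/4 normal; order 4: 1/1 normal; order 12: 1/1 normal.
Total normal subgroups: 3.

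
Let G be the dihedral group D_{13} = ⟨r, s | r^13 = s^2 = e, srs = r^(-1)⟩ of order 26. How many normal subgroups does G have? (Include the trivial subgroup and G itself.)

3

G has 16 subgroups. Checking conjugation-invariance by order — order 1: 1/1 normal; order 2: 0/13 normal; order 13: 1/1 normal; order 26: 1/1 normal.
Total normal subgroups: 3.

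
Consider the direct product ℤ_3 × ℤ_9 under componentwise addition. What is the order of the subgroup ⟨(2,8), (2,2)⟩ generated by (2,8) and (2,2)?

9

|⟨(2,8)⟩| = 9 and |⟨(2,2)⟩| = 9, so |H| is a multiple of lcm(9, 9) = 9 and divides |G| = 27.
Closing under the operation: H = {(0,0), (0,3), (0,6), (1,1), (1,4), (1,7), (2,2), (2,5), (2,8)}, so |H| = 9.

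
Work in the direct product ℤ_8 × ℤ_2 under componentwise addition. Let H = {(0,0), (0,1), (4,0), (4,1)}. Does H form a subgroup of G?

Yes

|H| = 4 divides |G| = 16, consistent with Lagrange.
H contains the identity, every element's inverse is in H, and H is closed under +: it is a subgroup.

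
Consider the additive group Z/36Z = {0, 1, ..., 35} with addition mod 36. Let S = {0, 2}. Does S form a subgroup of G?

2 ∈ S but its inverse 34 ∉ S, so S is not a subgroup.

No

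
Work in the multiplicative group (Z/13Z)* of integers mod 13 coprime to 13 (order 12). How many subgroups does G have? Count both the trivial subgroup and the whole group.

6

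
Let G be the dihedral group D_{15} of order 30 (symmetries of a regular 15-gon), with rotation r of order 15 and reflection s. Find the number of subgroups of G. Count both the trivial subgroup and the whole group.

28

|G| = 30, so by Lagrange every subgroup order divides 30. Divisors: 1, 2, 3, 5, 6, 10, 15, 30.
Subgroups by order — order 1: 1; order 2: 15; order 3: 1; order 5: 1; order 6: 5; order 10: 3; order 15: 1; order 30: 1.
Total: 1 + 15 + 1 + 1 + 5 + 3 + 1 + 1 = 28.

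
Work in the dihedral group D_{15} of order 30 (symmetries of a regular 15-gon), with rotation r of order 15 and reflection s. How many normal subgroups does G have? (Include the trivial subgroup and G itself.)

G has 28 subgroups. Checking conjugation-invariance by order — order 1: 1/1 normal; order 2: 0/15 normal; order 3: 1/1 normal; order 5: 1/1 normal; order 6: 0/5 normal; order 10: 0/3 normal; order 15: 1/1 normal; order 30: 1/1 normal.
Total normal subgroups: 5.

5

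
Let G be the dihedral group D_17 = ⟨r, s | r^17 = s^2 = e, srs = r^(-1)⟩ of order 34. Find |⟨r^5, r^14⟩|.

17

|⟨r^5⟩| = 17 and |⟨r^14⟩| = 17, so |H| is a multiple of lcm(17, 17) = 17 and divides |G| = 34.
Closing under the operation: H = {e, r, r^2, r^3, r^4, r^5, r^6, r^7, r^8, r^9, r^10, r^11, r^12, r^13, r^14, r^15, r^16}, so |H| = 17.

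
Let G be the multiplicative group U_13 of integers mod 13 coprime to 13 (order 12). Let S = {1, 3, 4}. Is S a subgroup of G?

3 ∈ S but its inverse 9 ∉ S, so S is not a subgroup.

No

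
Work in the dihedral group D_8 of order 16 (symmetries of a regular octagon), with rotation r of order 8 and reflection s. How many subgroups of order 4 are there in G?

5

|G| = 16 and 4 | 16, so subgroups of order 4 are possible by Lagrange.
The subgroups of order 4 are: {e, r^2, r^4, r^6}; {e, r^4, r^2s, r^6s}; {e, r^4, r^3s, r^7s}; {e, r^4, s, r^4s}; … (5 in all).
So G has 5 subgroups of order 4.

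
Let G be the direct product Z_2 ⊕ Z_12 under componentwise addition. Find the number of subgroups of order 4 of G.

3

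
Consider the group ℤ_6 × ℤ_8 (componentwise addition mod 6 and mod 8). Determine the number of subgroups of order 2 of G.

|G| = 48 and 2 | 48, so subgroups of order 2 are possible by Lagrange.
The subgroups of order 2 are: {(0,0), (0,4)}; {(0,0), (3,0)}; {(0,0), (3,4)}.
So G has 3 subgroups of order 2.

3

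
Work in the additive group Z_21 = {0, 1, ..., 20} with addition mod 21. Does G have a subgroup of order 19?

19 does not divide |G| = 21, so by Lagrange no subgroup of order 19 exists.

No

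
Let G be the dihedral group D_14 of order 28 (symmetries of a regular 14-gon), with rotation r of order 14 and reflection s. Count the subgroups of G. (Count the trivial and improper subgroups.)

28

|G| = 28, so by Lagrange every subgroup order divides 28. Divisors: 1, 2, 4, 7, 14, 28.
Subgroups by order — order 1: 1; order 2: 15; order 4: 7; order 7: 1; order 14: 3; order 28: 1.
Total: 1 + 15 + 7 + 1 + 3 + 1 = 28.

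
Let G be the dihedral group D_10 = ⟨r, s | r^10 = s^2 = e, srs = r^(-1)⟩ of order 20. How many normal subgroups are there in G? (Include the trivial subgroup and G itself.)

7

G has 22 subgroups. Checking conjugation-invariance by order — order 1: 1/1 normal; order 2: 1/11 normal; order 4: 0/5 normal; order 5: 1/1 normal; order 10: 3/3 normal; order 20: 1/1 normal.
Total normal subgroups: 7.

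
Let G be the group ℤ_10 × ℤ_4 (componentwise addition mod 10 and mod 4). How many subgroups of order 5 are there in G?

|G| = 40 and 5 | 40, so subgroups of order 5 are possible by Lagrange.
The subgroups of order 5 are: {(0,0), (2,0), (4,0), (6,0), (8,0)}.
So G has 1 subgroup of order 5.

1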